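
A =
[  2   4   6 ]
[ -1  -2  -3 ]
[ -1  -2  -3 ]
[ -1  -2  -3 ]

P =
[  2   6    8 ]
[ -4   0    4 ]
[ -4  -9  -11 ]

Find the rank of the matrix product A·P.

1

First compute AP:
[[-36, -42, -34],
 [ 18,  21,  17],
 [ 18,  21,  17],
 [ 18,  21,  17]]
Now row reduce the product.
R2 ← R2 + (1/2)·R1: [0, 0, 0]
R3 ← R3 + (1/2)·R1: [0, 0, 0]
R4 ← R4 + (1/2)·R1: [0, 0, 0]
1 nonzero row, so rank(AP) = 1.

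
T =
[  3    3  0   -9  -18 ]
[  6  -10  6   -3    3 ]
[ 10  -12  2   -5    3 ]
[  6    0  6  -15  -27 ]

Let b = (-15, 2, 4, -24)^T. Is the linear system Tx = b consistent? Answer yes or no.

Row reduce the augmented matrix [T | b].
R2 ← R2 − (2)·R1: [0, -16, 6, 15, 39, 32]
R3 ← R3 − (10/3)·R1: [0, -22, 2, 25, 63, 54]
R4 ← R4 − (2)·R1: [0, -6, 6, 3, 9, 6]
R3 ← R3 − (11/8)·R2: [0, 0, -25/4, 35/8, 75/8, 10]
R4 ← R4 − (3/8)·R2: [0, 0, 15/4, -21/8, -45/8, -6]
R4 ← R4 + (3/5)·R3: [0, 0, 0, 0, 0, 0]
The echelon form has 3 nonzero rows, and every pivot lies in the first 5 columns, so rank(T) = rank([T|b]) = 3.
The system is consistent.

yes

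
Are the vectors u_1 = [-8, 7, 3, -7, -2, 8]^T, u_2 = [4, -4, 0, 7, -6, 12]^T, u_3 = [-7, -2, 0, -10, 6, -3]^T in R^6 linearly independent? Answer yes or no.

yes

Form the matrix with these vectors as rows and row reduce.
R2 ← R2 + (1/2)·R1: [0, -1/2, 3/2, 7/2, -7, 16]
R3 ← R3 − (7/8)·R1: [0, -65/8, -21/8, -31/8, 31/4, -10]
R3 ← R3 − (65/4)·R2: [0, 0, -27, -243/4, 243/2, -270]
3 nonzero rows, so the 3 vectors span a space of dimension 3.
Since 3 = 3, the vectors are linearly independent.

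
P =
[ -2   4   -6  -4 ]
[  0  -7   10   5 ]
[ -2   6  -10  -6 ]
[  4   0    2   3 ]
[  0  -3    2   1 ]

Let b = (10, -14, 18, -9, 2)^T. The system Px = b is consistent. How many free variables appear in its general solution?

1

Row reduce the augmented matrix [P | b].
R3 ← R3 − R1: [0, 2, -4, -2, 8]
R4 ← R4 + (2)·R1: [0, 8, -10, -5, 11]
R3 ← R3 + (2/7)·R2: [0, 0, -8/7, -4/7, 4]
R4 ← R4 + (8/7)·R2: [0, 0, 10/7, 5/7, -5]
R5 ← R5 − (3/7)·R2: [0, 0, -16/7, -8/7, 8]
R4 ← R4 + (5/4)·R3: [0, 0, 0, 0, 0]
R5 ← R5 − (2)·R3: [0, 0, 0, 0, 0]
The echelon form has 3 nonzero rows, and every pivot lies in the first 4 columns, so rank(P) = rank([P|b]) = 3.
The system is consistent.
Free variables = (unknowns) − (rank) = 4 − 3 = 1.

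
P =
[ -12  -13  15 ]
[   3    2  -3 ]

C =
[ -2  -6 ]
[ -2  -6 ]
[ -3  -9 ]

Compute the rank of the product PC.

1

First compute PC:
[[  5,  15],
 [ -1,  -3]]
Now row reduce the product.
R2 ← R2 + (1/5)·R1: [0, 0]
1 nonzero row, so rank(PC) = 1.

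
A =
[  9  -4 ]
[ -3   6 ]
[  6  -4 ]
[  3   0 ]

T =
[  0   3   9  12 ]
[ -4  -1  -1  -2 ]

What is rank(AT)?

First compute AT:
[[ 16,  31,  85, 116],
 [-24, -15, -33, -48],
 [ 16,  22,  58,  80],
 [  0,   9,  27,  36]]
Now row reduce the product.
R2 ← R2 + (3/2)·R1: [0, 63/2, 189/2, 126]
R3 ← R3 − R1: [0, -9, -27, -36]
R3 ← R3 + (2/7)·R2: [0, 0, 0, 0]
R4 ← R4 − (2/7)·R2: [0, 0, 0, 0]
2 nonzero rows, so rank(AT) = 2.

2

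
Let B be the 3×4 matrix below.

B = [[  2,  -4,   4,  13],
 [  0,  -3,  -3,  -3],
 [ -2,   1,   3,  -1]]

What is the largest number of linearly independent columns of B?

3

Row reduce to echelon form.
R3 ← R3 + R1: [0, -3, 7, 12]
R3 ← R3 − R2: [0, 0, 10, 15]
Echelon form has 3 nonzero rows, so rank(B) = 3.
The rank gives the maximum number of linearly independent columns: 3.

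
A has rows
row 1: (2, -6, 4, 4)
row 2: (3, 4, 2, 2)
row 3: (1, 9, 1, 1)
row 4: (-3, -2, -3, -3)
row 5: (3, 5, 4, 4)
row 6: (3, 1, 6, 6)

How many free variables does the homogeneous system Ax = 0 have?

Row reduce to echelon form.
R2 ← R2 − (3/2)·R1: [0, 13, -4, -4]
R3 ← R3 − (1/2)·R1: [0, 12, -1, -1]
R4 ← R4 + (3/2)·R1: [0, -11, 3, 3]
R5 ← R5 − (3/2)·R1: [0, 14, -2, -2]
R6 ← R6 − (3/2)·R1: [0, 10, 0, 0]
R3 ← R3 − (12/13)·R2: [0, 0, 35/13, 35/13]
R4 ← R4 + (11/13)·R2: [0, 0, -5/13, -5/13]
R5 ← R5 − (14/13)·R2: [0, 0, 30/13, 30/13]
R6 ← R6 − (10/13)·R2: [0, 0, 40/13, 40/13]
R4 ← R4 + (1/7)·R3: [0, 0, 0, 0]
R5 ← R5 − (6/7)·R3: [0, 0, 0, 0]
R6 ← R6 − (8/7)·R3: [0, 0, 0, 0]
3 nonzero rows, so rank(A) = 3.
A has 4 columns; by rank–nullity, nullity = 4 − 3 = 1.

1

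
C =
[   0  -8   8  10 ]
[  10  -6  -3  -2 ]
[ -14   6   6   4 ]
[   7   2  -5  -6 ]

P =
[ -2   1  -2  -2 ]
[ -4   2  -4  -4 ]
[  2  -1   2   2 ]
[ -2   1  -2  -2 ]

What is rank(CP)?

First compute CP:
[[ 28, -14,  28,  28],
 [  2,  -1,   2,   2],
 [  8,  -4,   8,   8],
 [-20,  10, -20, -20]]
Now row reduce the product.
R2 ← R2 − (1/14)·R1: [0, 0, 0, 0]
R3 ← R3 − (2/7)·R1: [0, 0, 0, 0]
R4 ← R4 + (5/7)·R1: [0, 0, 0, 0]
1 nonzero row, so rank(CP) = 1.

1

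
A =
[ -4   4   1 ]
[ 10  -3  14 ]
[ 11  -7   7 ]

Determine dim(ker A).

Row reduce to echelon form.
R2 ← R2 + (5/2)·R1: [0, 7, 33/2]
R3 ← R3 + (11/4)·R1: [0, 4, 39/4]
R3 ← R3 − (4/7)·R2: [0, 0, 9/28]
3 nonzero rows, so rank(A) = 3.
A has 3 columns; by rank–nullity, nullity = 3 − 3 = 0.

0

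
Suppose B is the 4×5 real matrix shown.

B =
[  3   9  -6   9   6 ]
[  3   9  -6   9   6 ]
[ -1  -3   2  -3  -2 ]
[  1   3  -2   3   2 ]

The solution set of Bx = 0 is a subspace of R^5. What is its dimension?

4

Row reduce to echelon form.
R2 ← R2 − R1: [0, 0, 0, 0, 0]
R3 ← R3 + (1/3)·R1: [0, 0, 0, 0, 0]
R4 ← R4 − (1/3)·R1: [0, 0, 0, 0, 0]
1 nonzero row, so rank(B) = 1.
B has 5 columns; by rank–nullity, nullity = 5 − 1 = 4.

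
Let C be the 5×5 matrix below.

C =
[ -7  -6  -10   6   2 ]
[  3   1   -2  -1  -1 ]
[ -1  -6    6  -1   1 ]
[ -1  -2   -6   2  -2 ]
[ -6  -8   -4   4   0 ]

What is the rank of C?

Row reduce to echelon form.
R2 ← R2 + (3/7)·R1: [0, -11/7, -44/7, 11/7, -1/7]
R3 ← R3 − (1/7)·R1: [0, -36/7, 52/7, -13/7, 5/7]
R4 ← R4 − (1/7)·R1: [0, -8/7, -32/7, 8/7, -16/7]
R5 ← R5 − (6/7)·R1: [0, -20/7, 32/7, -8/7, -12/7]
R3 ← R3 − (36/11)·R2: [0, 0, 28, -7, 13/11]
R4 ← R4 − (8/11)·R2: [0, 0, 0, 0, -24/11]
R5 ← R5 − (20/11)·R2: [0, 0, 16, -4, -16/11]
R5 ← R5 − (4/7)·R3: [0, 0, 0, 0, -164/77]
R5 ← R5 − (41/42)·R4: [0, 0, 0, 0, 0]
Echelon form has 4 nonzero rows, so rank(C) = 4.

4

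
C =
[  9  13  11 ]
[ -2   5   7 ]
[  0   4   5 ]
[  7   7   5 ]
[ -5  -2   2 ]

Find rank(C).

3

Row reduce to echelon form.
R2 ← R2 + (2/9)·R1: [0, 71/9, 85/9]
R4 ← R4 − (7/9)·R1: [0, -28/9, -32/9]
R5 ← R5 + (5/9)·R1: [0, 47/9, 73/9]
R3 ← R3 − (36/71)·R2: [0, 0, 15/71]
R4 ← R4 + (28/71)·R2: [0, 0, 12/71]
R5 ← R5 − (47/71)·R2: [0, 0, 132/71]
R4 ← R4 − (4/5)·R3: [0, 0, 0]
R5 ← R5 − (44/5)·R3: [0, 0, 0]
Echelon form has 3 nonzero rows, so rank(C) = 3.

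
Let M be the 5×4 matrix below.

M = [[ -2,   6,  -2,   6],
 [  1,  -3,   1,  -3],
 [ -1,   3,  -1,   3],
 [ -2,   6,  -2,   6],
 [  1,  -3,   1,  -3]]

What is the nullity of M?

3

Row reduce to echelon form.
R2 ← R2 + (1/2)·R1: [0, 0, 0, 0]
R3 ← R3 − (1/2)·R1: [0, 0, 0, 0]
R4 ← R4 − R1: [0, 0, 0, 0]
R5 ← R5 + (1/2)·R1: [0, 0, 0, 0]
1 nonzero row, so rank(M) = 1.
M has 4 columns; by rank–nullity, nullity = 4 − 1 = 3.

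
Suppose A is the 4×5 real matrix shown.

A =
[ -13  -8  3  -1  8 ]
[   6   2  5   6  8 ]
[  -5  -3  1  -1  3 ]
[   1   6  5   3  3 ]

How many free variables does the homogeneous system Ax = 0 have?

1

Row reduce to echelon form.
R2 ← R2 + (6/13)·R1: [0, -22/13, 83/13, 72/13, 152/13]
R3 ← R3 − (5/13)·R1: [0, 1/13, -2/13, -8/13, -1/13]
R4 ← R4 + (1/13)·R1: [0, 70/13, 68/13, 38/13, 47/13]
R3 ← R3 + (1/22)·R2: [0, 0, 3/22, -4/11, 5/11]
R4 ← R4 + (35/11)·R2: [0, 0, 281/11, 226/11, 449/11]
R4 ← R4 − (562/3)·R3: [0, 0, 0, 266/3, -133/3]
4 nonzero rows, so rank(A) = 4.
A has 5 columns; by rank–nullity, nullity = 5 − 4 = 1.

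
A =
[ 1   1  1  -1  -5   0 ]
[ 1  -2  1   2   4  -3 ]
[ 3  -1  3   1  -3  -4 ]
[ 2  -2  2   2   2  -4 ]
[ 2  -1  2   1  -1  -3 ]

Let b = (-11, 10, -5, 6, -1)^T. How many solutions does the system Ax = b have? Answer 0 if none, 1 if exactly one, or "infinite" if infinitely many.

infinite

Row reduce the augmented matrix [A | b].
R2 ← R2 − R1: [0, -3, 0, 3, 9, -3, 21]
R3 ← R3 − (3)·R1: [0, -4, 0, 4, 12, -4, 28]
R4 ← R4 − (2)·R1: [0, -4, 0, 4, 12, -4, 28]
R5 ← R5 − (2)·R1: [0, -3, 0, 3, 9, -3, 21]
R3 ← R3 − (4/3)·R2: [0, 0, 0, 0, 0, 0, 0]
R4 ← R4 − (4/3)·R2: [0, 0, 0, 0, 0, 0, 0]
R5 ← R5 − R2: [0, 0, 0, 0, 0, 0, 0]
The echelon form has 2 nonzero rows, and every pivot lies in the first 6 columns, so rank(A) = rank([A|b]) = 2.
The system is consistent.
rank = 2 < 6 unknowns, so there are infinitely many solutions.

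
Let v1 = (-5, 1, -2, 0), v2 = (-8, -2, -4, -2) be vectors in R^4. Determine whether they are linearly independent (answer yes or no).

Form the matrix with these vectors as rows and row reduce.
R2 ← R2 − (8/5)·R1: [0, -18/5, -4/5, -2]
2 nonzero rows, so the 2 vectors span a space of dimension 2.
Since 2 = 2, the vectors are linearly independent.

yes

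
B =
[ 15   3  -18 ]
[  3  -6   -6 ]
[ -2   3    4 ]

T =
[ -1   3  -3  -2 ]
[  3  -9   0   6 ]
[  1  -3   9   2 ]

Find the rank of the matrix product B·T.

2

First compute BT:
[[-24,  72, -207, -48],
 [-27,  81, -63, -54],
 [ 15, -45,  42,  30]]
Now row reduce the product.
R2 ← R2 − (9/8)·R1: [0, 0, 1359/8, 0]
R3 ← R3 + (5/8)·R1: [0, 0, -699/8, 0]
R3 ← R3 + (233/453)·R2: [0, 0, 0, 0]
2 nonzero rows, so rank(BT) = 2.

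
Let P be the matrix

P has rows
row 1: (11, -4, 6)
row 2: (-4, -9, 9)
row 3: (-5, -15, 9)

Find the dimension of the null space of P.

0

Row reduce to echelon form.
R2 ← R2 + (4/11)·R1: [0, -115/11, 123/11]
R3 ← R3 + (5/11)·R1: [0, -185/11, 129/11]
R3 ← R3 − (37/23)·R2: [0, 0, -144/23]
3 nonzero rows, so rank(P) = 3.
P has 3 columns; by rank–nullity, nullity = 3 − 3 = 0.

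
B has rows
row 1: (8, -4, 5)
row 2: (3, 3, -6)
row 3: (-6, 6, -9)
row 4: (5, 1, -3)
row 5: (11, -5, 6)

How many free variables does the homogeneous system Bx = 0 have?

Row reduce to echelon form.
R2 ← R2 − (3/8)·R1: [0, 9/2, -63/8]
R3 ← R3 + (3/4)·R1: [0, 3, -21/4]
R4 ← R4 − (5/8)·R1: [0, 7/2, -49/8]
R5 ← R5 − (11/8)·R1: [0, 1/2, -7/8]
R3 ← R3 − (2/3)·R2: [0, 0, 0]
R4 ← R4 − (7/9)·R2: [0, 0, 0]
R5 ← R5 − (1/9)·R2: [0, 0, 0]
2 nonzero rows, so rank(B) = 2.
B has 3 columns; by rank–nullity, nullity = 3 − 2 = 1.

1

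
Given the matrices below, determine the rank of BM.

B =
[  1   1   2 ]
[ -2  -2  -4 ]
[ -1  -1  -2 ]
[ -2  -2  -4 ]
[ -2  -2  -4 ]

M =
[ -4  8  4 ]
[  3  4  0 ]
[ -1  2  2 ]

1

First compute BM:
[[ -3,  16,   8],
 [  6, -32, -16],
 [  3, -16,  -8],
 [  6, -32, -16],
 [  6, -32, -16]]
Now row reduce the product.
R2 ← R2 + (2)·R1: [0, 0, 0]
R3 ← R3 + R1: [0, 0, 0]
R4 ← R4 + (2)·R1: [0, 0, 0]
R5 ← R5 + (2)·R1: [0, 0, 0]
1 nonzero row, so rank(BM) = 1.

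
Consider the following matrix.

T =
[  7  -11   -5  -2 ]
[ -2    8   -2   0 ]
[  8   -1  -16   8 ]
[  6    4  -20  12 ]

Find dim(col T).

4

Row reduce to echelon form.
R2 ← R2 + (2/7)·R1: [0, 34/7, -24/7, -4/7]
R3 ← R3 − (8/7)·R1: [0, 81/7, -72/7, 72/7]
R4 ← R4 − (6/7)·R1: [0, 94/7, -110/7, 96/7]
R3 ← R3 − (81/34)·R2: [0, 0, -36/17, 198/17]
R4 ← R4 − (47/17)·R2: [0, 0, -106/17, 260/17]
R4 ← R4 − (53/18)·R3: [0, 0, 0, -19]
Echelon form has 4 nonzero rows, so rank(T) = 4.
The column space has dimension equal to the rank: 4.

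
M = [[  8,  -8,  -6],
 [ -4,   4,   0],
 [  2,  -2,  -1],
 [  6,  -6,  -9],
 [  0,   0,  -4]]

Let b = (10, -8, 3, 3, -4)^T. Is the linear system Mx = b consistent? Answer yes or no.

yes

Row reduce the augmented matrix [M | b].
R2 ← R2 + (1/2)·R1: [0, 0, -3, -3]
R3 ← R3 − (1/4)·R1: [0, 0, 1/2, 1/2]
R4 ← R4 − (3/4)·R1: [0, 0, -9/2, -9/2]
R3 ← R3 + (1/6)·R2: [0, 0, 0, 0]
R4 ← R4 − (3/2)·R2: [0, 0, 0, 0]
R5 ← R5 − (4/3)·R2: [0, 0, 0, 0]
The echelon form has 2 nonzero rows, and every pivot lies in the first 3 columns, so rank(M) = rank([M|b]) = 2.
The system is consistent.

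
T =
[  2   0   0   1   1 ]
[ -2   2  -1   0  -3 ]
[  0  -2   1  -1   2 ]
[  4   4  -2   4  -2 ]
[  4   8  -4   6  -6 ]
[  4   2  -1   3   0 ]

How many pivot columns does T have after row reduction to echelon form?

2

Row reduce to echelon form.
R2 ← R2 + R1: [0, 2, -1, 1, -2]
R4 ← R4 − (2)·R1: [0, 4, -2, 2, -4]
R5 ← R5 − (2)·R1: [0, 8, -4, 4, -8]
R6 ← R6 − (2)·R1: [0, 2, -1, 1, -2]
R3 ← R3 + R2: [0, 0, 0, 0, 0]
R4 ← R4 − (2)·R2: [0, 0, 0, 0, 0]
R5 ← R5 − (4)·R2: [0, 0, 0, 0, 0]
R6 ← R6 − R2: [0, 0, 0, 0, 0]
Echelon form has 2 nonzero rows, so rank(T) = 2.
Each nonzero row contributes one pivot column: 2 pivot columns.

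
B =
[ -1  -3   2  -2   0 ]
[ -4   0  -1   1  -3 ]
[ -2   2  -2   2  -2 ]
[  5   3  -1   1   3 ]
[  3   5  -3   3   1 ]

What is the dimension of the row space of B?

2

Row reduce to echelon form.
R2 ← R2 − (4)·R1: [0, 12, -9, 9, -3]
R3 ← R3 − (2)·R1: [0, 8, -6, 6, -2]
R4 ← R4 + (5)·R1: [0, -12, 9, -9, 3]
R5 ← R5 + (3)·R1: [0, -4, 3, -3, 1]
R3 ← R3 − (2/3)·R2: [0, 0, 0, 0, 0]
R4 ← R4 + R2: [0, 0, 0, 0, 0]
R5 ← R5 + (1/3)·R2: [0, 0, 0, 0, 0]
Echelon form has 2 nonzero rows, so rank(B) = 2.
The row space has dimension equal to the rank: 2.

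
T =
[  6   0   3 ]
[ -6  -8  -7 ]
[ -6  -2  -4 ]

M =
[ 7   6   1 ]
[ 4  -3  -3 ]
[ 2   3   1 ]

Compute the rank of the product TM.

2

First compute TM:
[[ 48,  45,   9],
 [-88, -33,  11],
 [-58, -42,  -4]]
Now row reduce the product.
R2 ← R2 + (11/6)·R1: [0, 99/2, 55/2]
R3 ← R3 + (29/24)·R1: [0, 99/8, 55/8]
R3 ← R3 − (1/4)·R2: [0, 0, 0]
2 nonzero rows, so rank(TM) = 2.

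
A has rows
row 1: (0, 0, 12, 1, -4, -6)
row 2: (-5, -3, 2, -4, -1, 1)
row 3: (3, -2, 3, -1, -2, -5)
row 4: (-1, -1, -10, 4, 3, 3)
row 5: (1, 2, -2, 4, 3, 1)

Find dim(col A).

5

Row reduce to echelon form.
Swap R1 ↔ R2
R3 ← R3 + (3/5)·R1: [0, -19/5, 21/5, -17/5, -13/5, -22/5]
R4 ← R4 − (1/5)·R1: [0, -2/5, -52/5, 24/5, 16/5, 14/5]
R5 ← R5 + (1/5)·R1: [0, 7/5, -8/5, 16/5, 14/5, 6/5]
Swap R2 ↔ R3
R4 ← R4 − (2/19)·R2: [0, 0, -206/19, 98/19, 66/19, 62/19]
R5 ← R5 + (7/19)·R2: [0, 0, -1/19, 37/19, 35/19, -8/19]
R4 ← R4 + (103/114)·R3: [0, 0, 0, 691/114, -8/57, -41/19]
R5 ← R5 + (1/228)·R3: [0, 0, 0, 445/228, 104/57, -17/38]
R5 ← R5 − (445/1382)·R4: [0, 0, 0, 0, 1292/691, 171/691]
Echelon form has 5 nonzero rows, so rank(A) = 5.
The column space has dimension equal to the rank: 5.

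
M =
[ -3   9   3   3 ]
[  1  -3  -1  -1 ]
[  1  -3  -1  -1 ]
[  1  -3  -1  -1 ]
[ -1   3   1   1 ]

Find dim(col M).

1

Row reduce to echelon form.
R2 ← R2 + (1/3)·R1: [0, 0, 0, 0]
R3 ← R3 + (1/3)·R1: [0, 0, 0, 0]
R4 ← R4 + (1/3)·R1: [0, 0, 0, 0]
R5 ← R5 − (1/3)·R1: [0, 0, 0, 0]
Echelon form has 1 nonzero row, so rank(M) = 1.
The column space has dimension equal to the rank: 1.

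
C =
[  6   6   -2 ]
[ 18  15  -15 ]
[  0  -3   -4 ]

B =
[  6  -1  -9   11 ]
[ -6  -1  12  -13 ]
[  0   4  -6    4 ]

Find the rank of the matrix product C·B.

First compute CB:
[[  0, -20,  30, -20],
 [ 18, -93, 108, -57],
 [ 18, -13, -12,  23]]
Now row reduce the product.
Swap R1 ↔ R2
R3 ← R3 − R1: [0, 80, -120, 80]
R3 ← R3 + (4)·R2: [0, 0, 0, 0]
2 nonzero rows, so rank(CB) = 2.

2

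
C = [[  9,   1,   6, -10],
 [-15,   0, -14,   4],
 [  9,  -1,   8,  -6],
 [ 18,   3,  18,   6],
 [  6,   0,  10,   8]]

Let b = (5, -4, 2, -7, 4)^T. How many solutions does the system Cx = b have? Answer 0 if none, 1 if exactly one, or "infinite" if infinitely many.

0

Row reduce the augmented matrix [C | b].
R2 ← R2 + (5/3)·R1: [0, 5/3, -4, -38/3, 13/3]
R3 ← R3 − R1: [0, -2, 2, 4, -3]
R4 ← R4 − (2)·R1: [0, 1, 6, 26, -17]
R5 ← R5 − (2/3)·R1: [0, -2/3, 6, 44/3, 2/3]
R3 ← R3 + (6/5)·R2: [0, 0, -14/5, -56/5, 11/5]
R4 ← R4 − (3/5)·R2: [0, 0, 42/5, 168/5, -98/5]
R5 ← R5 + (2/5)·R2: [0, 0, 22/5, 48/5, 12/5]
R4 ← R4 + (3)·R3: [0, 0, 0, 0, -13]
R5 ← R5 + (11/7)·R3: [0, 0, 0, -8, 41/7]
Swap R4 ↔ R5
The echelon form has 5 nonzero rows; the last pivot sits in the augmented column, so rank(C) = 4 but rank([C|b]) = 5.
Since the ranks differ, the system is inconsistent.
It has no solutions.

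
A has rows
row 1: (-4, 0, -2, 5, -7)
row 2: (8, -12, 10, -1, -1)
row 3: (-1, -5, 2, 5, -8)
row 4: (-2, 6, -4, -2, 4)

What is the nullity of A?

3

Row reduce to echelon form.
R2 ← R2 + (2)·R1: [0, -12, 6, 9, -15]
R3 ← R3 − (1/4)·R1: [0, -5, 5/2, 15/4, -25/4]
R4 ← R4 − (1/2)·R1: [0, 6, -3, -9/2, 15/2]
R3 ← R3 − (5/12)·R2: [0, 0, 0, 0, 0]
R4 ← R4 + (1/2)·R2: [0, 0, 0, 0, 0]
2 nonzero rows, so rank(A) = 2.
A has 5 columns; by rank–nullity, nullity = 5 − 2 = 3.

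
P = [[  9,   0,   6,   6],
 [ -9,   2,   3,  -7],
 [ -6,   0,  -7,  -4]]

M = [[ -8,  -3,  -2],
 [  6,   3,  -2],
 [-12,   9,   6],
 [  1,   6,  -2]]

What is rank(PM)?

3

First compute PM:
[[-138,  63,   6],
 [ 41,  18,  46],
 [128, -69, -22]]
Now row reduce the product.
R2 ← R2 + (41/138)·R1: [0, 1689/46, 1099/23]
R3 ← R3 + (64/69)·R1: [0, -243/23, -378/23]
R3 ← R3 + (162/563)·R2: [0, 0, -1512/563]
3 nonzero rows, so rank(PM) = 3.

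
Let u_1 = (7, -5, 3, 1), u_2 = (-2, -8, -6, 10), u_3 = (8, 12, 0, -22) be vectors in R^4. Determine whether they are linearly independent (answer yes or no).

yes

Form the matrix with these vectors as rows and row reduce.
R2 ← R2 + (2/7)·R1: [0, -66/7, -36/7, 72/7]
R3 ← R3 − (8/7)·R1: [0, 124/7, -24/7, -162/7]
R3 ← R3 + (62/33)·R2: [0, 0, -144/11, -42/11]
3 nonzero rows, so the 3 vectors span a space of dimension 3.
Since 3 = 3, the vectors are linearly independent.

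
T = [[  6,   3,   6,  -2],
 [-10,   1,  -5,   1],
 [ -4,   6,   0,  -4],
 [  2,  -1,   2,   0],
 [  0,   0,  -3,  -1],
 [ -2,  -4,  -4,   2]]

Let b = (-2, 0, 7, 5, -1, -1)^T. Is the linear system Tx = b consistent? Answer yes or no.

Row reduce the augmented matrix [T | b].
R2 ← R2 + (5/3)·R1: [0, 6, 5, -7/3, -10/3]
R3 ← R3 + (2/3)·R1: [0, 8, 4, -16/3, 17/3]
R4 ← R4 − (1/3)·R1: [0, -2, 0, 2/3, 17/3]
R6 ← R6 + (1/3)·R1: [0, -3, -2, 4/3, -5/3]
R3 ← R3 − (4/3)·R2: [0, 0, -8/3, -20/9, 91/9]
R4 ← R4 + (1/3)·R2: [0, 0, 5/3, -1/9, 41/9]
R6 ← R6 + (1/2)·R2: [0, 0, 1/2, 1/6, -10/3]
R4 ← R4 + (5/8)·R3: [0, 0, 0, -3/2, 87/8]
R5 ← R5 − (9/8)·R3: [0, 0, 0, 3/2, -99/8]
R6 ← R6 + (3/16)·R3: [0, 0, 0, -1/4, -23/16]
R5 ← R5 + R4: [0, 0, 0, 0, -3/2]
R6 ← R6 − (1/6)·R4: [0, 0, 0, 0, -13/4]
R6 ← R6 − (13/6)·R5: [0, 0, 0, 0, 0]
The echelon form has 5 nonzero rows; the last pivot sits in the augmented column, so rank(T) = 4 but rank([T|b]) = 5.
Since the ranks differ, the system is inconsistent.

no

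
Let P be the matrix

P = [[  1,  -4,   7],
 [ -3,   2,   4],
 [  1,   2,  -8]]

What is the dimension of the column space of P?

2

Row reduce to echelon form.
R2 ← R2 + (3)·R1: [0, -10, 25]
R3 ← R3 − R1: [0, 6, -15]
R3 ← R3 + (3/5)·R2: [0, 0, 0]
Echelon form has 2 nonzero rows, so rank(P) = 2.
The column space has dimension equal to the rank: 2.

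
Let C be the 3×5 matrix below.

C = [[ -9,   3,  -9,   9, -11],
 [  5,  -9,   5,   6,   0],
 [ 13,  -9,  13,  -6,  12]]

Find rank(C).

2

Row reduce to echelon form.
R2 ← R2 + (5/9)·R1: [0, -22/3, 0, 11, -55/9]
R3 ← R3 + (13/9)·R1: [0, -14/3, 0, 7, -35/9]
R3 ← R3 − (7/11)·R2: [0, 0, 0, 0, 0]
Echelon form has 2 nonzero rows, so rank(C) = 2.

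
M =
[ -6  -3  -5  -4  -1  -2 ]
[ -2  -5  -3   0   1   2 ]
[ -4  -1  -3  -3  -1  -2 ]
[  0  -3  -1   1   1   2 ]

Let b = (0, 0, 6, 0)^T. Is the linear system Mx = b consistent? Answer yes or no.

Row reduce the augmented matrix [M | b].
R2 ← R2 − (1/3)·R1: [0, -4, -4/3, 4/3, 4/3, 8/3, 0]
R3 ← R3 − (2/3)·R1: [0, 1, 1/3, -1/3, -1/3, -2/3, 6]
R3 ← R3 + (1/4)·R2: [0, 0, 0, 0, 0, 0, 6]
R4 ← R4 − (3/4)·R2: [0, 0, 0, 0, 0, 0, 0]
The echelon form has 3 nonzero rows; the last pivot sits in the augmented column, so rank(M) = 2 but rank([M|b]) = 3.
Since the ranks differ, the system is inconsistent.

no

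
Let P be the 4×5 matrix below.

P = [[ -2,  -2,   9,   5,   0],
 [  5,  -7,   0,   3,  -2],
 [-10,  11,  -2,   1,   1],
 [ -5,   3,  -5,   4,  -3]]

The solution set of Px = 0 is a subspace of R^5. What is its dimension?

1

Row reduce to echelon form.
R2 ← R2 + (5/2)·R1: [0, -12, 45/2, 31/2, -2]
R3 ← R3 − (5)·R1: [0, 21, -47, -24, 1]
R4 ← R4 − (5/2)·R1: [0, 8, -55/2, -17/2, -3]
R3 ← R3 + (7/4)·R2: [0, 0, -61/8, 25/8, -5/2]
R4 ← R4 + (2/3)·R2: [0, 0, -25/2, 11/6, -13/3]
R4 ← R4 − (100/61)·R3: [0, 0, 0, -602/183, -43/183]
4 nonzero rows, so rank(P) = 4.
P has 5 columns; by rank–nullity, nullity = 5 − 4 = 1.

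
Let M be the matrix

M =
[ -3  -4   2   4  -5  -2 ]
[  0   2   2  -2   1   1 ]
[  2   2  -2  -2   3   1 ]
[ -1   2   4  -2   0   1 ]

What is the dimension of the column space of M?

2

Row reduce to echelon form.
R3 ← R3 + (2/3)·R1: [0, -2/3, -2/3, 2/3, -1/3, -1/3]
R4 ← R4 − (1/3)·R1: [0, 10/3, 10/3, -10/3, 5/3, 5/3]
R3 ← R3 + (1/3)·R2: [0, 0, 0, 0, 0, 0]
R4 ← R4 − (5/3)·R2: [0, 0, 0, 0, 0, 0]
Echelon form has 2 nonzero rows, so rank(M) = 2.
The column space has dimension equal to the rank: 2.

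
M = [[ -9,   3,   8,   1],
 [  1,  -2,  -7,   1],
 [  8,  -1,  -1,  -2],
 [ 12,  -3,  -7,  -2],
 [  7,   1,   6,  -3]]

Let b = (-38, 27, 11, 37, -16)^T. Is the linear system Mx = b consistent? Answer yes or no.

yes

Row reduce the augmented matrix [M | b].
R2 ← R2 + (1/9)·R1: [0, -5/3, -55/9, 10/9, 205/9]
R3 ← R3 + (8/9)·R1: [0, 5/3, 55/9, -10/9, -205/9]
R4 ← R4 + (4/3)·R1: [0, 1, 11/3, -2/3, -41/3]
R5 ← R5 + (7/9)·R1: [0, 10/3, 110/9, -20/9, -410/9]
R3 ← R3 + R2: [0, 0, 0, 0, 0]
R4 ← R4 + (3/5)·R2: [0, 0, 0, 0, 0]
R5 ← R5 + (2)·R2: [0, 0, 0, 0, 0]
The echelon form has 2 nonzero rows, and every pivot lies in the first 4 columns, so rank(M) = rank([M|b]) = 2.
The system is consistent.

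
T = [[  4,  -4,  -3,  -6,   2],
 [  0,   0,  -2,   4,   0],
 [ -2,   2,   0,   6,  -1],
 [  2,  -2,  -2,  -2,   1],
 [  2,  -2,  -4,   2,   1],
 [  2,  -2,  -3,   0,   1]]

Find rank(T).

2

Row reduce to echelon form.
R3 ← R3 + (1/2)·R1: [0, 0, -3/2, 3, 0]
R4 ← R4 − (1/2)·R1: [0, 0, -1/2, 1, 0]
R5 ← R5 − (1/2)·R1: [0, 0, -5/2, 5, 0]
R6 ← R6 − (1/2)·R1: [0, 0, -3/2, 3, 0]
R3 ← R3 − (3/4)·R2: [0, 0, 0, 0, 0]
R4 ← R4 − (1/4)·R2: [0, 0, 0, 0, 0]
R5 ← R5 − (5/4)·R2: [0, 0, 0, 0, 0]
R6 ← R6 − (3/4)·R2: [0, 0, 0, 0, 0]
Echelon form has 2 nonzero rows, so rank(T) = 2.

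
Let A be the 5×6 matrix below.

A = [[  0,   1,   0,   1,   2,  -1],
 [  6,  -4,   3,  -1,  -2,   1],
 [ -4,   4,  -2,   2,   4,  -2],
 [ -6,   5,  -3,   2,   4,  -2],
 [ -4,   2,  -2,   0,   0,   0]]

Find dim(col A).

Row reduce to echelon form.
Swap R1 ↔ R2
R3 ← R3 + (2/3)·R1: [0, 4/3, 0, 4/3, 8/3, -4/3]
R4 ← R4 + R1: [0, 1, 0, 1, 2, -1]
R5 ← R5 + (2/3)·R1: [0, -2/3, 0, -2/3, -4/3, 2/3]
R3 ← R3 − (4/3)·R2: [0, 0, 0, 0, 0, 0]
R4 ← R4 − R2: [0, 0, 0, 0, 0, 0]
R5 ← R5 + (2/3)·R2: [0, 0, 0, 0, 0, 0]
Echelon form has 2 nonzero rows, so rank(A) = 2.
The column space has dimension equal to the rank: 2.

2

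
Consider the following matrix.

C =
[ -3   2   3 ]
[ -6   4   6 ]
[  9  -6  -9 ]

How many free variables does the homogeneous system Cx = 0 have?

2

Row reduce to echelon form.
R2 ← R2 − (2)·R1: [0, 0, 0]
R3 ← R3 + (3)·R1: [0, 0, 0]
1 nonzero row, so rank(C) = 1.
C has 3 columns; by rank–nullity, nullity = 3 − 1 = 2.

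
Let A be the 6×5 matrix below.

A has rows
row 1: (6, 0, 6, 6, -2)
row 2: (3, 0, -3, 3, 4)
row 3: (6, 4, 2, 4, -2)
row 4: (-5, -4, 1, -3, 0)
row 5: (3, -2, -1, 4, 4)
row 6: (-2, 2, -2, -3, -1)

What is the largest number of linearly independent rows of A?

Row reduce to echelon form.
R2 ← R2 − (1/2)·R1: [0, 0, -6, 0, 5]
R3 ← R3 − R1: [0, 4, -4, -2, 0]
R4 ← R4 + (5/6)·R1: [0, -4, 6, 2, -5/3]
R5 ← R5 − (1/2)·R1: [0, -2, -4, 1, 5]
R6 ← R6 + (1/3)·R1: [0, 2, 0, -1, -5/3]
Swap R2 ↔ R3
R4 ← R4 + R2: [0, 0, 2, 0, -5/3]
R5 ← R5 + (1/2)·R2: [0, 0, -6, 0, 5]
R6 ← R6 − (1/2)·R2: [0, 0, 2, 0, -5/3]
R4 ← R4 + (1/3)·R3: [0, 0, 0, 0, 0]
R5 ← R5 − R3: [0, 0, 0, 0, 0]
R6 ← R6 + (1/3)·R3: [0, 0, 0, 0, 0]
Echelon form has 3 nonzero rows, so rank(A) = 3.
The rank gives the maximum number of linearly independent rows: 3.

3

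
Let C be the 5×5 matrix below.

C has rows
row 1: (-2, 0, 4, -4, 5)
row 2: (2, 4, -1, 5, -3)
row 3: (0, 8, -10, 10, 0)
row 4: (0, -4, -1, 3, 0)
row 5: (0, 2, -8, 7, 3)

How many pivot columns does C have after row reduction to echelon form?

Row reduce to echelon form.
R2 ← R2 + R1: [0, 4, 3, 1, 2]
R3 ← R3 − (2)·R2: [0, 0, -16, 8, -4]
R4 ← R4 + R2: [0, 0, 2, 4, 2]
R5 ← R5 − (1/2)·R2: [0, 0, -19/2, 13/2, 2]
R4 ← R4 + (1/8)·R3: [0, 0, 0, 5, 3/2]
R5 ← R5 − (19/32)·R3: [0, 0, 0, 7/4, 35/8]
R5 ← R5 − (7/20)·R4: [0, 0, 0, 0, 77/20]
Echelon form has 5 nonzero rows, so rank(C) = 5.
Each nonzero row contributes one pivot column: 5 pivot columns.

5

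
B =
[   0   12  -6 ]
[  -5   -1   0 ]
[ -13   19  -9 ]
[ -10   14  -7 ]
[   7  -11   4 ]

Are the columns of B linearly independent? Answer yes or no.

yes

Row reduce B to echelon form.
Swap R1 ↔ R2
R3 ← R3 − (13/5)·R1: [0, 108/5, -9]
R4 ← R4 − (2)·R1: [0, 16, -7]
R5 ← R5 + (7/5)·R1: [0, -62/5, 4]
R3 ← R3 − (9/5)·R2: [0, 0, 9/5]
R4 ← R4 − (4/3)·R2: [0, 0, 1]
R5 ← R5 + (31/30)·R2: [0, 0, -11/5]
R4 ← R4 − (5/9)·R3: [0, 0, 0]
R5 ← R5 + (11/9)·R3: [0, 0, 0]
3 pivots among 3 columns.
Every column is a pivot column, so the columns are linearly independent.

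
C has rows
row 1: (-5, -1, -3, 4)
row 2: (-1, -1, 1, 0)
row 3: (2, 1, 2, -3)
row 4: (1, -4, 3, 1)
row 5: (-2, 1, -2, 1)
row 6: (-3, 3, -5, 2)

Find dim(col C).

Row reduce to echelon form.
R2 ← R2 − (1/5)·R1: [0, -4/5, 8/5, -4/5]
R3 ← R3 + (2/5)·R1: [0, 3/5, 4/5, -7/5]
R4 ← R4 + (1/5)·R1: [0, -21/5, 12/5, 9/5]
R5 ← R5 − (2/5)·R1: [0, 7/5, -4/5, -3/5]
R6 ← R6 − (3/5)·R1: [0, 18/5, -16/5, -2/5]
R3 ← R3 + (3/4)·R2: [0, 0, 2, -2]
R4 ← R4 − (21/4)·R2: [0, 0, -6, 6]
R5 ← R5 + (7/4)·R2: [0, 0, 2, -2]
R6 ← R6 + (9/2)·R2: [0, 0, 4, -4]
R4 ← R4 + (3)·R3: [0, 0, 0, 0]
R5 ← R5 − R3: [0, 0, 0, 0]
R6 ← R6 − (2)·R3: [0, 0, 0, 0]
Echelon form has 3 nonzero rows, so rank(C) = 3.
The column space has dimension equal to the rank: 3.

3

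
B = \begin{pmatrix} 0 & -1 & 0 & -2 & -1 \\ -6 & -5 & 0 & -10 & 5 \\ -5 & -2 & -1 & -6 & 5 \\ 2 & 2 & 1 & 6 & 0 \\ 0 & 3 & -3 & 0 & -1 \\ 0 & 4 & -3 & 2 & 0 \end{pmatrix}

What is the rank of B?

3

Row reduce to echelon form.
Swap R1 ↔ R2
R3 ← R3 − (5/6)·R1: [0, 13/6, -1, 7/3, 5/6]
R4 ← R4 + (1/3)·R1: [0, 1/3, 1, 8/3, 5/3]
R3 ← R3 + (13/6)·R2: [0, 0, -1, -2, -4/3]
R4 ← R4 + (1/3)·R2: [0, 0, 1, 2, 4/3]
R5 ← R5 + (3)·R2: [0, 0, -3, -6, -4]
R6 ← R6 + (4)·R2: [0, 0, -3, -6, -4]
R4 ← R4 + R3: [0, 0, 0, 0, 0]
R5 ← R5 − (3)·R3: [0, 0, 0, 0, 0]
R6 ← R6 − (3)·R3: [0, 0, 0, 0, 0]
Echelon form has 3 nonzero rows, so rank(B) = 3.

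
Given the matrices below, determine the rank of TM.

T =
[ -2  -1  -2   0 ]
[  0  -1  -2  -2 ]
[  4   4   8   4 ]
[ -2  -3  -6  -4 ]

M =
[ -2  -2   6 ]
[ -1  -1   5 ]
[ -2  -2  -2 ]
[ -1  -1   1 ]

First compute TM:
[[  9,   9, -13],
 [  7,   7,  -3],
 [-32, -32,  32],
 [ 23,  23, -19]]
Now row reduce the product.
R2 ← R2 − (7/9)·R1: [0, 0, 64/9]
R3 ← R3 + (32/9)·R1: [0, 0, -128/9]
R4 ← R4 − (23/9)·R1: [0, 0, 128/9]
R3 ← R3 + (2)·R2: [0, 0, 0]
R4 ← R4 − (2)·R2: [0, 0, 0]
2 nonzero rows, so rank(TM) = 2.

2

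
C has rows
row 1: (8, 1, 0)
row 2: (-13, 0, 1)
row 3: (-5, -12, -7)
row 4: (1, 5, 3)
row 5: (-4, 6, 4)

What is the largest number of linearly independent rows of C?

Row reduce to echelon form.
R2 ← R2 + (13/8)·R1: [0, 13/8, 1]
R3 ← R3 + (5/8)·R1: [0, -91/8, -7]
R4 ← R4 − (1/8)·R1: [0, 39/8, 3]
R5 ← R5 + (1/2)·R1: [0, 13/2, 4]
R3 ← R3 + (7)·R2: [0, 0, 0]
R4 ← R4 − (3)·R2: [0, 0, 0]
R5 ← R5 − (4)·R2: [0, 0, 0]
Echelon form has 2 nonzero rows, so rank(C) = 2.
The rank gives the maximum number of linearly independent rows: 2.

2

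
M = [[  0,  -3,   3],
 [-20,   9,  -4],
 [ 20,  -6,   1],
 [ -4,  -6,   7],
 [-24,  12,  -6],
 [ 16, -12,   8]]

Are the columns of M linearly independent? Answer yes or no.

no

Row reduce M to echelon form.
Swap R1 ↔ R2
R3 ← R3 + R1: [0, 3, -3]
R4 ← R4 − (1/5)·R1: [0, -39/5, 39/5]
R5 ← R5 − (6/5)·R1: [0, 6/5, -6/5]
R6 ← R6 + (4/5)·R1: [0, -24/5, 24/5]
R3 ← R3 + R2: [0, 0, 0]
R4 ← R4 − (13/5)·R2: [0, 0, 0]
R5 ← R5 + (2/5)·R2: [0, 0, 0]
R6 ← R6 − (8/5)·R2: [0, 0, 0]
2 pivots among 3 columns.
Only 2 < 3 pivot columns, so the columns are linearly dependent.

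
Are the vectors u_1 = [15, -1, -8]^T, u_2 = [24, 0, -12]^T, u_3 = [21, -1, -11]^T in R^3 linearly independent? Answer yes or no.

no

Form the matrix with these vectors as rows and row reduce.
R2 ← R2 − (8/5)·R1: [0, 8/5, 4/5]
R3 ← R3 − (7/5)·R1: [0, 2/5, 1/5]
R3 ← R3 − (1/4)·R2: [0, 0, 0]
2 nonzero rows, so the 3 vectors span a space of dimension 2.
Since 2 < 3, the vectors are linearly dependent.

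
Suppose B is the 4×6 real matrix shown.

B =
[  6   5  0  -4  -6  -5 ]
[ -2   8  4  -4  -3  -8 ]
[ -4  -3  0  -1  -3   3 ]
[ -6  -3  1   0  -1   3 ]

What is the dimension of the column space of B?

Row reduce to echelon form.
R2 ← R2 + (1/3)·R1: [0, 29/3, 4, -16/3, -5, -29/3]
R3 ← R3 + (2/3)·R1: [0, 1/3, 0, -11/3, -7, -1/3]
R4 ← R4 + R1: [0, 2, 1, -4, -7, -2]
R3 ← R3 − (1/29)·R2: [0, 0, -4/29, -101/29, -198/29, 0]
R4 ← R4 − (6/29)·R2: [0, 0, 5/29, -84/29, -173/29, 0]
R4 ← R4 + (5/4)·R3: [0, 0, 0, -29/4, -29/2, 0]
Echelon form has 4 nonzero rows, so rank(B) = 4.
The column space has dimension equal to the rank: 4.

4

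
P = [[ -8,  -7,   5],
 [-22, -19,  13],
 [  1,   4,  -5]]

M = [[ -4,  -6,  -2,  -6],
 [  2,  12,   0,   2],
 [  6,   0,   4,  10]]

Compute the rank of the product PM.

First compute PM:
[[ 48, -36,  36,  84],
 [128, -96,  96, 224],
 [-26,  42, -22, -48]]
Now row reduce the product.
R2 ← R2 − (8/3)·R1: [0, 0, 0, 0]
R3 ← R3 + (13/24)·R1: [0, 45/2, -5/2, -5/2]
Swap R2 ↔ R3
2 nonzero rows, so rank(PM) = 2.

2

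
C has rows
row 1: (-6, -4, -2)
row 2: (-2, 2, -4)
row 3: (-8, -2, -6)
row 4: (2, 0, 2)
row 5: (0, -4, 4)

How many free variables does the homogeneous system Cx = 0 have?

1

Row reduce to echelon form.
R2 ← R2 − (1/3)·R1: [0, 10/3, -10/3]
R3 ← R3 − (4/3)·R1: [0, 10/3, -10/3]
R4 ← R4 + (1/3)·R1: [0, -4/3, 4/3]
R3 ← R3 − R2: [0, 0, 0]
R4 ← R4 + (2/5)·R2: [0, 0, 0]
R5 ← R5 + (6/5)·R2: [0, 0, 0]
2 nonzero rows, so rank(C) = 2.
C has 3 columns; by rank–nullity, nullity = 3 − 2 = 1.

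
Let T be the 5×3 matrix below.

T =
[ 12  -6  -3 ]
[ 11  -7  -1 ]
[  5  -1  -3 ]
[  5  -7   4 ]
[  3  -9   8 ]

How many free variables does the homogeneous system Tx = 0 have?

Row reduce to echelon form.
R2 ← R2 − (11/12)·R1: [0, -3/2, 7/4]
R3 ← R3 − (5/12)·R1: [0, 3/2, -7/4]
R4 ← R4 − (5/12)·R1: [0, -9/2, 21/4]
R5 ← R5 − (1/4)·R1: [0, -15/2, 35/4]
R3 ← R3 + R2: [0, 0, 0]
R4 ← R4 − (3)·R2: [0, 0, 0]
R5 ← R5 − (5)·R2: [0, 0, 0]
2 nonzero rows, so rank(T) = 2.
T has 3 columns; by rank–nullity, nullity = 3 − 2 = 1.

1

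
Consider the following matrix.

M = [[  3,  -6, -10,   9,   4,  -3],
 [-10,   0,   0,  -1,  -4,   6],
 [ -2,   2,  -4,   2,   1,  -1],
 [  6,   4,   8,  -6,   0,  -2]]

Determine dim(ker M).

Row reduce to echelon form.
R2 ← R2 + (10/3)·R1: [0, -20, -100/3, 29, 28/3, -4]
R3 ← R3 + (2/3)·R1: [0, -2, -32/3, 8, 11/3, -3]
R4 ← R4 − (2)·R1: [0, 16, 28, -24, -8, 4]
R3 ← R3 − (1/10)·R2: [0, 0, -22/3, 51/10, 41/15, -13/5]
R4 ← R4 + (4/5)·R2: [0, 0, 4/3, -4/5, -8/15, 4/5]
R4 ← R4 + (2/11)·R3: [0, 0, 0, 7/55, -2/55, 18/55]
4 nonzero rows, so rank(M) = 4.
M has 6 columns; by rank–nullity, nullity = 6 − 4 = 2.

2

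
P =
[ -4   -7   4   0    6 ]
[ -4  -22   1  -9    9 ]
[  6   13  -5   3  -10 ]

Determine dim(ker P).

Row reduce to echelon form.
R2 ← R2 − R1: [0, -15, -3, -9, 3]
R3 ← R3 + (3/2)·R1: [0, 5/2, 1, 3, -1]
R3 ← R3 + (1/6)·R2: [0, 0, 1/2, 3/2, -1/2]
3 nonzero rows, so rank(P) = 3.
P has 5 columns; by rank–nullity, nullity = 5 − 3 = 2.

2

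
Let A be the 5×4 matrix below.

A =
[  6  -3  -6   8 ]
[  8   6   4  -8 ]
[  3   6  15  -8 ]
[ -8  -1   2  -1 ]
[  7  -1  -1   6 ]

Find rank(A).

4

Row reduce to echelon form.
R2 ← R2 − (4/3)·R1: [0, 10, 12, -56/3]
R3 ← R3 − (1/2)·R1: [0, 15/2, 18, -12]
R4 ← R4 + (4/3)·R1: [0, -5, -6, 29/3]
R5 ← R5 − (7/6)·R1: [0, 5/2, 6, -10/3]
R3 ← R3 − (3/4)·R2: [0, 0, 9, 2]
R4 ← R4 + (1/2)·R2: [0, 0, 0, 1/3]
R5 ← R5 − (1/4)·R2: [0, 0, 3, 4/3]
R5 ← R5 − (1/3)·R3: [0, 0, 0, 2/3]
R5 ← R5 − (2)·R4: [0, 0, 0, 0]
Echelon form has 4 nonzero rows, so rank(A) = 4.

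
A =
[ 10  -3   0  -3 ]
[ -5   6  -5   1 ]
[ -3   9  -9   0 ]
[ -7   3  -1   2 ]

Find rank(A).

Row reduce to echelon form.
R2 ← R2 + (1/2)·R1: [0, 9/2, -5, -1/2]
R3 ← R3 + (3/10)·R1: [0, 81/10, -9, -9/10]
R4 ← R4 + (7/10)·R1: [0, 9/10, -1, -1/10]
R3 ← R3 − (9/5)·R2: [0, 0, 0, 0]
R4 ← R4 − (1/5)·R2: [0, 0, 0, 0]
Echelon form has 2 nonzero rows, so rank(A) = 2.

2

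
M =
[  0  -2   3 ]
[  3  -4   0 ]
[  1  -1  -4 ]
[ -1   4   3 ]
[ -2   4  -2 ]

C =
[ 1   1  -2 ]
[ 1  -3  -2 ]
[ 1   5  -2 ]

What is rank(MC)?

2

First compute MC:
[[  1,  21,  -2],
 [ -1,  15,   2],
 [ -4, -16,   8],
 [  6,   2, -12],
 [  0, -24,   0]]
Now row reduce the product.
R2 ← R2 + R1: [0, 36, 0]
R3 ← R3 + (4)·R1: [0, 68, 0]
R4 ← R4 − (6)·R1: [0, -124, 0]
R3 ← R3 − (17/9)·R2: [0, 0, 0]
R4 ← R4 + (31/9)·R2: [0, 0, 0]
R5 ← R5 + (2/3)·R2: [0, 0, 0]
2 nonzero rows, so rank(MC) = 2.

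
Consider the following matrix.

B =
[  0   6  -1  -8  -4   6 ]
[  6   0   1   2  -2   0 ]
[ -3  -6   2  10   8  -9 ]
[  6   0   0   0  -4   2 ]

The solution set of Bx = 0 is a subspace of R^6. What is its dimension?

3

Row reduce to echelon form.
Swap R1 ↔ R2
R3 ← R3 + (1/2)·R1: [0, -6, 5/2, 11, 7, -9]
R4 ← R4 − R1: [0, 0, -1, -2, -2, 2]
R3 ← R3 + R2: [0, 0, 3/2, 3, 3, -3]
R4 ← R4 + (2/3)·R3: [0, 0, 0, 0, 0, 0]
3 nonzero rows, so rank(B) = 3.
B has 6 columns; by rank–nullity, nullity = 6 − 3 = 3.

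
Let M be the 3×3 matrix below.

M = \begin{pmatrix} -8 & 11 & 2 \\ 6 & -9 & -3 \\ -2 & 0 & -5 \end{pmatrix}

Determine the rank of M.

Row reduce to echelon form.
R2 ← R2 + (3/4)·R1: [0, -3/4, -3/2]
R3 ← R3 − (1/4)·R1: [0, -11/4, -11/2]
R3 ← R3 − (11/3)·R2: [0, 0, 0]
Echelon form has 2 nonzero rows, so rank(M) = 2.

2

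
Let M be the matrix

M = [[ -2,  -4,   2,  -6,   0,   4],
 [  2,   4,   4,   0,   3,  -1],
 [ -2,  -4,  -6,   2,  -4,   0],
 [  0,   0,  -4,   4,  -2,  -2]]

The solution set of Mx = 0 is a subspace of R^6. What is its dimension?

4

Row reduce to echelon form.
R2 ← R2 + R1: [0, 0, 6, -6, 3, 3]
R3 ← R3 − R1: [0, 0, -8, 8, -4, -4]
R3 ← R3 + (4/3)·R2: [0, 0, 0, 0, 0, 0]
R4 ← R4 + (2/3)·R2: [0, 0, 0, 0, 0, 0]
2 nonzero rows, so rank(M) = 2.
M has 6 columns; by rank–nullity, nullity = 6 − 2 = 4.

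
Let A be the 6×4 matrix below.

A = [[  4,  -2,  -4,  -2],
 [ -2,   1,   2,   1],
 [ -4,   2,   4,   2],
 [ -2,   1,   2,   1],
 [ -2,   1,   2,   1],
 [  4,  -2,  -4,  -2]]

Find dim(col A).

1

Row reduce to echelon form.
R2 ← R2 + (1/2)·R1: [0, 0, 0, 0]
R3 ← R3 + R1: [0, 0, 0, 0]
R4 ← R4 + (1/2)·R1: [0, 0, 0, 0]
R5 ← R5 + (1/2)·R1: [0, 0, 0, 0]
R6 ← R6 − R1: [0, 0, 0, 0]
Echelon form has 1 nonzero row, so rank(A) = 1.
The column space has dimension equal to the rank: 1.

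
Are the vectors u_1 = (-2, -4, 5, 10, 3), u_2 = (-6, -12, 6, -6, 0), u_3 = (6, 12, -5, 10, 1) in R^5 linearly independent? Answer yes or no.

no

Form the matrix with these vectors as rows and row reduce.
R2 ← R2 − (3)·R1: [0, 0, -9, -36, -9]
R3 ← R3 + (3)·R1: [0, 0, 10, 40, 10]
R3 ← R3 + (10/9)·R2: [0, 0, 0, 0, 0]
2 nonzero rows, so the 3 vectors span a space of dimension 2.
Since 2 < 3, the vectors are linearly dependent.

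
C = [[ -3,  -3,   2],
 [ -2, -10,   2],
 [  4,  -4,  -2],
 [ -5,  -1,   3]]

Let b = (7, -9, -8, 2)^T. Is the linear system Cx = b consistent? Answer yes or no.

no

Row reduce the augmented matrix [C | b].
R2 ← R2 − (2/3)·R1: [0, -8, 2/3, -41/3]
R3 ← R3 + (4/3)·R1: [0, -8, 2/3, 4/3]
R4 ← R4 − (5/3)·R1: [0, 4, -1/3, -29/3]
R3 ← R3 − R2: [0, 0, 0, 15]
R4 ← R4 + (1/2)·R2: [0, 0, 0, -33/2]
R4 ← R4 + (11/10)·R3: [0, 0, 0, 0]
The echelon form has 3 nonzero rows; the last pivot sits in the augmented column, so rank(C) = 2 but rank([C|b]) = 3.
Since the ranks differ, the system is inconsistent.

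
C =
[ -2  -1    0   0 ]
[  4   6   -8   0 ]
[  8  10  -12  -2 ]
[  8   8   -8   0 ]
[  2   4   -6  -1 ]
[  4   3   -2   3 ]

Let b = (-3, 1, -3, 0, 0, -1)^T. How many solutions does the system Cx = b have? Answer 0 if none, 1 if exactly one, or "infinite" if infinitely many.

Row reduce the augmented matrix [C | b].
R2 ← R2 + (2)·R1: [0, 4, -8, 0, -5]
R3 ← R3 + (4)·R1: [0, 6, -12, -2, -15]
R4 ← R4 + (4)·R1: [0, 4, -8, 0, -12]
R5 ← R5 + R1: [0, 3, -6, -1, -3]
R6 ← R6 + (2)·R1: [0, 1, -2, 3, -7]
R3 ← R3 − (3/2)·R2: [0, 0, 0, -2, -15/2]
R4 ← R4 − R2: [0, 0, 0, 0, -7]
R5 ← R5 − (3/4)·R2: [0, 0, 0, -1, 3/4]
R6 ← R6 − (1/4)·R2: [0, 0, 0, 3, -23/4]
R5 ← R5 − (1/2)·R3: [0, 0, 0, 0, 9/2]
R6 ← R6 + (3/2)·R3: [0, 0, 0, 0, -17]
R5 ← R5 + (9/14)·R4: [0, 0, 0, 0, 0]
R6 ← R6 − (17/7)·R4: [0, 0, 0, 0, 0]
The echelon form has 4 nonzero rows; the last pivot sits in the augmented column, so rank(C) = 3 but rank([C|b]) = 4.
Since the ranks differ, the system is inconsistent.
It has no solutions.

0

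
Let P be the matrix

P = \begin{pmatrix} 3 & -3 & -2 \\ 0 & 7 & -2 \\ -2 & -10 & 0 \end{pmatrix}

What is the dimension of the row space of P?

Row reduce to echelon form.
R3 ← R3 + (2/3)·R1: [0, -12, -4/3]
R3 ← R3 + (12/7)·R2: [0, 0, -100/21]
Echelon form has 3 nonzero rows, so rank(P) = 3.
The row space has dimension equal to the rank: 3.

3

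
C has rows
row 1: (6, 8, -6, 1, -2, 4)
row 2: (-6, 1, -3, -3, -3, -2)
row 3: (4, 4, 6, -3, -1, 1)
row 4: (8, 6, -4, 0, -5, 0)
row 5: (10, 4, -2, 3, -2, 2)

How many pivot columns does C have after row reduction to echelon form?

Row reduce to echelon form.
R2 ← R2 + R1: [0, 9, -9, -2, -5, 2]
R3 ← R3 − (2/3)·R1: [0, -4/3, 10, -11/3, 1/3, -5/3]
R4 ← R4 − (4/3)·R1: [0, -14/3, 4, -4/3, -7/3, -16/3]
R5 ← R5 − (5/3)·R1: [0, -28/3, 8, 4/3, 4/3, -14/3]
R3 ← R3 + (4/27)·R2: [0, 0, 26/3, -107/27, -11/27, -37/27]
R4 ← R4 + (14/27)·R2: [0, 0, -2/3, -64/27, -133/27, -116/27]
R5 ← R5 + (28/27)·R2: [0, 0, -4/3, -20/27, -104/27, -70/27]
R4 ← R4 + (1/13)·R3: [0, 0, 0, -313/117, -580/117, -515/117]
R5 ← R5 + (2/13)·R3: [0, 0, 0, -158/117, -458/117, -328/117]
R5 ← R5 − (158/313)·R4: [0, 0, 0, 0, -442/313, -182/313]
Echelon form has 5 nonzero rows, so rank(C) = 5.
Each nonzero row contributes one pivot column: 5 pivot columns.

5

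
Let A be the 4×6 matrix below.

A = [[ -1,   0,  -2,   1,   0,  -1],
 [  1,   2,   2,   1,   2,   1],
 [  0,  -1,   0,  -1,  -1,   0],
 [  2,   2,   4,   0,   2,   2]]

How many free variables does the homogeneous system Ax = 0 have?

Row reduce to echelon form.
R2 ← R2 + R1: [0, 2, 0, 2, 2, 0]
R4 ← R4 + (2)·R1: [0, 2, 0, 2, 2, 0]
R3 ← R3 + (1/2)·R2: [0, 0, 0, 0, 0, 0]
R4 ← R4 − R2: [0, 0, 0, 0, 0, 0]
2 nonzero rows, so rank(A) = 2.
A has 6 columns; by rank–nullity, nullity = 6 − 2 = 4.

4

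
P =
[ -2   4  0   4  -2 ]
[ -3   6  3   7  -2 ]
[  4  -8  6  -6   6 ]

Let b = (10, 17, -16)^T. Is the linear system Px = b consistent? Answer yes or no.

Row reduce the augmented matrix [P | b].
R2 ← R2 − (3/2)·R1: [0, 0, 3, 1, 1, 2]
R3 ← R3 + (2)·R1: [0, 0, 6, 2, 2, 4]
R3 ← R3 − (2)·R2: [0, 0, 0, 0, 0, 0]
The echelon form has 2 nonzero rows, and every pivot lies in the first 5 columns, so rank(P) = rank([P|b]) = 2.
The system is consistent.

yes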